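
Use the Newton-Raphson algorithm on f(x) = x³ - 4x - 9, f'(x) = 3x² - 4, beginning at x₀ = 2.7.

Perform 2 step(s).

f(x) = x³ - 4x - 9
f'(x) = 3x² - 4
x₀ = 2.7

Newton-Raphson formula: x_{n+1} = x_n - f(x_n)/f'(x_n)

Iteration 1:
  f(2.700000) = -0.117000
  f'(2.700000) = 17.870000
  x_1 = 2.700000 - (-0.117000)/17.870000 = 2.706547
Iteration 2:
  f(2.706547) = 0.000348
  f'(2.706547) = 17.976195
  x_2 = 2.706547 - 0.000348/17.976195 = 2.706528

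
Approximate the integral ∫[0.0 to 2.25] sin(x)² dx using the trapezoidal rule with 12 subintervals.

f(x) = sin(x)²
a = 0.0, b = 2.25, n = 12
h = (b - a)/n = 0.187500

Trapezoidal rule: (h/2)[f(x₀) + 2f(x₁) + 2f(x₂) + ... + f(xₙ)]

x_0 = 0.0000, f(x_0) = 0.000000, coefficient = 1
x_1 = 0.1875, f(x_1) = 0.034746, coefficient = 2
x_2 = 0.3750, f(x_2) = 0.134156, coefficient = 2
x_3 = 0.5625, f(x_3) = 0.284412, coefficient = 2
x_4 = 0.7500, f(x_4) = 0.464631, coefficient = 2
x_5 = 0.9375, f(x_5) = 0.649767, coefficient = 2
x_6 = 1.1250, f(x_6) = 0.814087, coefficient = 2
x_7 = 1.3125, f(x_7) = 0.934754, coefficient = 2
x_8 = 1.5000, f(x_8) = 0.994996, coefficient = 2
x_9 = 1.6875, f(x_9) = 0.986442, coefficient = 2
x_10 = 1.8750, f(x_10) = 0.910280, coefficient = 2
x_11 = 2.0625, f(x_11) = 0.777095, coefficient = 2
x_12 = 2.2500, f(x_12) = 0.605398, coefficient = 1

I ≈ (0.187500/2) × 14.576127 = 1.366512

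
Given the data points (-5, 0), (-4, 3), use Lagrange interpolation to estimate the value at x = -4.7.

Lagrange interpolation formula:
P(x) = Σ yᵢ × Lᵢ(x)
where Lᵢ(x) = Π_{j≠i} (x - xⱼ)/(xᵢ - xⱼ)

L_0(-4.7) = (-4.7 - (-4))/(-5 - (-4)) = 0.700000
L_1(-4.7) = (-4.7 - (-5))/(-4 - (-5)) = 0.300000

P(-4.7) = 0×L_0(-4.7) + 3×L_1(-4.7)
P(-4.7) = 0.900000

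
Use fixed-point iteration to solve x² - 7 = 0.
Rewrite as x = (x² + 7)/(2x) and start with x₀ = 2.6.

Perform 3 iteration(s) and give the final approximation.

Equation: x² - 7 = 0
Fixed-point form: x = (x² + 7)/(2x)
x₀ = 2.6

x_1 = g(2.600000) = 2.646154
x_2 = g(2.646154) = 2.645751
x_3 = g(2.645751) = 2.645751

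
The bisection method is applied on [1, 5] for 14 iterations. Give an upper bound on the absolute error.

Bisection error bound: |error| ≤ (b-a)/2^n
|error| ≤ (5 - 1)/2^14 = 4/2^14
|error| ≤ 0.0002441406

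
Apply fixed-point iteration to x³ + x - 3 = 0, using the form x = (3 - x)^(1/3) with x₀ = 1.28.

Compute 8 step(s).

Equation: x³ + x - 3 = 0
Fixed-point form: x = (3 - x)^(1/3)
x₀ = 1.28

x_1 = g(1.280000) = 1.198145
x_2 = g(1.198145) = 1.216858
x_3 = g(1.216858) = 1.212631
x_4 = g(1.212631) = 1.213588
x_5 = g(1.213588) = 1.213372
x_6 = g(1.213372) = 1.213421
x_7 = g(1.213421) = 1.213410
x_8 = g(1.213410) = 1.213412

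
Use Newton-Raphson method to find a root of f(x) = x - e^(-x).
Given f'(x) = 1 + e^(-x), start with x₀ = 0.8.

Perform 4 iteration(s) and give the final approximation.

f(x) = x - e^(-x)
f'(x) = 1 + e^(-x)
x₀ = 0.8

Newton-Raphson formula: x_{n+1} = x_n - f(x_n)/f'(x_n)

Iteration 1:
  f(0.800000) = 0.350671
  f'(0.800000) = 1.449329
  x_1 = 0.800000 - 0.350671/1.449329 = 0.558046
Iteration 2:
  f(0.558046) = -0.014280
  f'(0.558046) = 1.572326
  x_2 = 0.558046 - (-0.014280)/1.572326 = 0.567128
Iteration 3:
  f(0.567128) = -0.000024
  f'(0.567128) = 1.567152
  x_3 = 0.567128 - (-0.000024)/1.567152 = 0.567143
Iteration 4:
  f(0.567143) = 0.000000
  f'(0.567143) = 1.567143
  x_4 = 0.567143 - 0.000000/1.567143 = 0.567143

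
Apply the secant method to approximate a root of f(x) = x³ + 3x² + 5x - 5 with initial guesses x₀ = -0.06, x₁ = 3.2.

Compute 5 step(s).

f(x) = x³ + 3x² + 5x - 5
x₀ = -0.06, x₁ = 3.2

Secant formula: x_{n+1} = x_n - f(x_n)(x_n - x_{n-1})/(f(x_n) - f(x_{n-1}))

Iteration 1:
  f(-0.060000) = -5.289416
  f(3.200000) = 74.488000
  x_2 = 3.200000 - 74.488000×(3.200000 - (-0.060000))/(74.488000 - (-5.289416))
       = 0.156145
Iteration 2:
  f(3.200000) = 74.488000
  f(0.156145) = -4.142324
  x_3 = 0.156145 - (-4.142324)×(0.156145 - 3.200000)/(-4.142324 - 74.488000)
       = 0.316498
Iteration 3:
  f(0.156145) = -4.142324
  f(0.316498) = -3.085290
  x_4 = 0.316498 - (-3.085290)×(0.316498 - 0.156145)/(-3.085290 - (-4.142324))
       = 0.784541
Iteration 4:
  f(0.316498) = -3.085290
  f(0.784541) = 1.252106
  x_5 = 0.784541 - 1.252106×(0.784541 - 0.316498)/(1.252106 - (-3.085290))
       = 0.649428
Iteration 5:
  f(0.784541) = 1.252106
  f(0.649428) = -0.213691
  x_6 = 0.649428 - (-0.213691)×(0.649428 - 0.784541)/(-0.213691 - 1.252106)
       = 0.669125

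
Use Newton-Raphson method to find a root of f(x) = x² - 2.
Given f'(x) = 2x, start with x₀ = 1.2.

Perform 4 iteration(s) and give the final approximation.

f(x) = x² - 2
f'(x) = 2x
x₀ = 1.2

Newton-Raphson formula: x_{n+1} = x_n - f(x_n)/f'(x_n)

Iteration 1:
  f(1.200000) = -0.560000
  f'(1.200000) = 2.400000
  x_1 = 1.200000 - (-0.560000)/2.400000 = 1.433333
Iteration 2:
  f(1.433333) = 0.054444
  f'(1.433333) = 2.866667
  x_2 = 1.433333 - 0.054444/2.866667 = 1.414341
Iteration 3:
  f(1.414341) = 0.000361
  f'(1.414341) = 2.828682
  x_3 = 1.414341 - 0.000361/2.828682 = 1.414214
Iteration 4:
  f(1.414214) = 0.000000
  f'(1.414214) = 2.828427
  x_4 = 1.414214 - 0.000000/2.828427 = 1.414214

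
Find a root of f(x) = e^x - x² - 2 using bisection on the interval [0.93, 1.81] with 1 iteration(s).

f(x) = e^x - x² - 2
Initial interval: [0.93, 1.81]

Iteration 1:
  c_1 = (0.930000 + 1.810000)/2 = 1.370000
  f(c_1) = f(1.370000) = 0.058451
  f(a) × f(c) < 0, new interval: [0.930000, 1.370000]

After 1 iteration(s), the approximation is c_1 = 1.370000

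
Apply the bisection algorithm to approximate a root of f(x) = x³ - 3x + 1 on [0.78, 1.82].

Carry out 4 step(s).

f(x) = x³ - 3x + 1
Initial interval: [0.78, 1.82]

Iteration 1:
  c_1 = (0.780000 + 1.820000)/2 = 1.300000
  f(c_1) = f(1.300000) = -0.703000
  f(a) × f(c) ≥ 0, new interval: [1.300000, 1.820000]
Iteration 2:
  c_2 = (1.300000 + 1.820000)/2 = 1.560000
  f(c_2) = f(1.560000) = 0.116416
  f(a) × f(c) < 0, new interval: [1.300000, 1.560000]
Iteration 3:
  c_3 = (1.300000 + 1.560000)/2 = 1.430000
  f(c_3) = f(1.430000) = -0.365793
  f(a) × f(c) ≥ 0, new interval: [1.430000, 1.560000]
Iteration 4:
  c_4 = (1.430000 + 1.560000)/2 = 1.495000
  f(c_4) = f(1.495000) = -0.143638
  f(a) × f(c) ≥ 0, new interval: [1.495000, 1.560000]

After 4 iteration(s), the approximation is c_4 = 1.495000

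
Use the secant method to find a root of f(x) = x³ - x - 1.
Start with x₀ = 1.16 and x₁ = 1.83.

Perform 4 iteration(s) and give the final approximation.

f(x) = x³ - x - 1
x₀ = 1.16, x₁ = 1.83

Secant formula: x_{n+1} = x_n - f(x_n)(x_n - x_{n-1})/(f(x_n) - f(x_{n-1}))

Iteration 1:
  f(1.160000) = -0.599104
  f(1.830000) = 3.298487
  x_2 = 1.830000 - 3.298487×(1.830000 - 1.160000)/(3.298487 - (-0.599104))
       = 1.262987
Iteration 2:
  f(1.830000) = 3.298487
  f(1.262987) = -0.248352
  x_3 = 1.262987 - (-0.248352)×(1.262987 - 1.830000)/(-0.248352 - 3.298487)
       = 1.302689
Iteration 3:
  f(1.262987) = -0.248352
  f(1.302689) = -0.092026
  x_4 = 1.302689 - (-0.092026)×(1.302689 - 1.262987)/(-0.092026 - (-0.248352))
       = 1.326062
Iteration 4:
  f(1.302689) = -0.092026
  f(1.326062) = 0.005737
  x_5 = 1.326062 - 0.005737×(1.326062 - 1.302689)/(0.005737 - (-0.092026))
       = 1.324690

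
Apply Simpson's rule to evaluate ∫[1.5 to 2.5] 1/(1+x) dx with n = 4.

f(x) = 1/(1+x)
a = 1.5, b = 2.5, n = 4
h = (b - a)/n = 0.250000

Simpson's rule: (h/3)[f(x₀) + 4f(x₁) + 2f(x₂) + ... + f(xₙ)]

x_0 = 1.5000, f(x_0) = 0.400000, coefficient = 1
x_1 = 1.7500, f(x_1) = 0.363636, coefficient = 4
x_2 = 2.0000, f(x_2) = 0.333333, coefficient = 2
x_3 = 2.2500, f(x_3) = 0.307692, coefficient = 4
x_4 = 2.5000, f(x_4) = 0.285714, coefficient = 1

I ≈ (0.250000/3) × 4.037696 = 0.336475
Exact value: 0.336472
Error: 0.000002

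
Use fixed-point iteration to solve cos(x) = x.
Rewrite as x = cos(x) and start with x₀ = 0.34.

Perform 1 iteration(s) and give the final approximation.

Equation: cos(x) = x
Fixed-point form: x = cos(x)
x₀ = 0.34

x_1 = g(0.340000) = 0.942755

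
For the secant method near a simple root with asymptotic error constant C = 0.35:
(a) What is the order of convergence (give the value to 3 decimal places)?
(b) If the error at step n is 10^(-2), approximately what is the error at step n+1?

(a) Secant method has superlinear convergence with order φ = (1+√5)/2 ≈ 1.618.
    This means |e_{n+1}| ≈ C|e_n|^1.618.

(b) With |e_n| = 10^(-2) and C = 0.35:
    |e_{n+1}| ≈ 0.35 × (10^(-2))^1.618 = 0.35 × 10^(-3.24)

(a) ≈ 1.618 (golden ratio); (b) |e_{n+1}| ≈ 2.032e-04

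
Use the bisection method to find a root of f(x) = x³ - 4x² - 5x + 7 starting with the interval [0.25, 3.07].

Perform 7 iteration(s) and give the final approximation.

f(x) = x³ - 4x² - 5x + 7
Initial interval: [0.25, 3.07]

Iteration 1:
  c_1 = (0.250000 + 3.070000)/2 = 1.660000
  f(c_1) = f(1.660000) = -7.748104
  f(a) × f(c) < 0, new interval: [0.250000, 1.660000]
Iteration 2:
  c_2 = (0.250000 + 1.660000)/2 = 0.955000
  f(c_2) = f(0.955000) = -0.552116
  f(a) × f(c) < 0, new interval: [0.250000, 0.955000]
Iteration 3:
  c_3 = (0.250000 + 0.955000)/2 = 0.602500
  f(c_3) = f(0.602500) = 2.754186
  f(a) × f(c) ≥ 0, new interval: [0.602500, 0.955000]
Iteration 4:
  c_4 = (0.602500 + 0.955000)/2 = 0.778750
  f(c_4) = f(0.778750) = 1.152718
  f(a) × f(c) ≥ 0, new interval: [0.778750, 0.955000]
Iteration 5:
  c_5 = (0.778750 + 0.955000)/2 = 0.866875
  f(c_5) = f(0.866875) = 0.311168
  f(a) × f(c) ≥ 0, new interval: [0.866875, 0.955000]
Iteration 6:
  c_6 = (0.866875 + 0.955000)/2 = 0.910937
  f(c_6) = f(0.910937) = -0.118014
  f(a) × f(c) < 0, new interval: [0.866875, 0.910937]
Iteration 7:
  c_7 = (0.866875 + 0.910937)/2 = 0.888906
  f(c_7) = f(0.888906) = 0.097225
  f(a) × f(c) ≥ 0, new interval: [0.888906, 0.910937]

After 7 iteration(s), the approximation is c_7 = 0.888906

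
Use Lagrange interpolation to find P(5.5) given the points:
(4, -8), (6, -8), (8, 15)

Lagrange interpolation formula:
P(x) = Σ yᵢ × Lᵢ(x)
where Lᵢ(x) = Π_{j≠i} (x - xⱼ)/(xᵢ - xⱼ)

L_0(5.5) = (5.5 - 6)/(4 - 6) × (5.5 - 8)/(4 - 8) = 0.156250
L_1(5.5) = (5.5 - 4)/(6 - 4) × (5.5 - 8)/(6 - 8) = 0.937500
L_2(5.5) = (5.5 - 4)/(8 - 4) × (5.5 - 6)/(8 - 6) = -0.093750

P(5.5) = (-8)×L_0(5.5) + (-8)×L_1(5.5) + 15×L_2(5.5)
P(5.5) = -10.156250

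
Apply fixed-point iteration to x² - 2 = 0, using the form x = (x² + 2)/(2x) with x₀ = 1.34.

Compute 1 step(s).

Equation: x² - 2 = 0
Fixed-point form: x = (x² + 2)/(2x)
x₀ = 1.34

x_1 = g(1.340000) = 1.416269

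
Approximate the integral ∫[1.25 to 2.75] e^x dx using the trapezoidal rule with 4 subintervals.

f(x) = e^x
a = 1.25, b = 2.75, n = 4
h = (b - a)/n = 0.375000

Trapezoidal rule: (h/2)[f(x₀) + 2f(x₁) + 2f(x₂) + ... + f(xₙ)]

x_0 = 1.2500, f(x_0) = 3.490343, coefficient = 1
x_1 = 1.6250, f(x_1) = 5.078419, coefficient = 2
x_2 = 2.0000, f(x_2) = 7.389056, coefficient = 2
x_3 = 2.3750, f(x_3) = 10.751013, coefficient = 2
x_4 = 2.7500, f(x_4) = 15.642632, coefficient = 1

I ≈ (0.375000/2) × 65.569951 = 12.294366
Exact value: 12.152289
Error: 0.142077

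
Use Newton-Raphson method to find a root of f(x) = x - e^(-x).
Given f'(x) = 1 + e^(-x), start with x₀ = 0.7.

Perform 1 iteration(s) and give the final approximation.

f(x) = x - e^(-x)
f'(x) = 1 + e^(-x)
x₀ = 0.7

Newton-Raphson formula: x_{n+1} = x_n - f(x_n)/f'(x_n)

Iteration 1:
  f(0.700000) = 0.203415
  f'(0.700000) = 1.496585
  x_1 = 0.700000 - 0.203415/1.496585 = 0.564081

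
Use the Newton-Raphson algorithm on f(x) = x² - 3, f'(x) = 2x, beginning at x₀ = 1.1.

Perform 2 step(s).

f(x) = x² - 3
f'(x) = 2x
x₀ = 1.1

Newton-Raphson formula: x_{n+1} = x_n - f(x_n)/f'(x_n)

Iteration 1:
  f(1.100000) = -1.790000
  f'(1.100000) = 2.200000
  x_1 = 1.100000 - (-1.790000)/2.200000 = 1.913636
Iteration 2:
  f(1.913636) = 0.662004
  f'(1.913636) = 3.827273
  x_2 = 1.913636 - 0.662004/3.827273 = 1.740666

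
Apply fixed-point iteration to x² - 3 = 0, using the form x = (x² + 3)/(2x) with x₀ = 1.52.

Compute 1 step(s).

Equation: x² - 3 = 0
Fixed-point form: x = (x² + 3)/(2x)
x₀ = 1.52

x_1 = g(1.520000) = 1.746842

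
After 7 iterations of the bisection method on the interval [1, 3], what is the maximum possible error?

Bisection error bound: |error| ≤ (b-a)/2^n
|error| ≤ (3 - 1)/2^7 = 2/2^7
|error| ≤ 0.0156250000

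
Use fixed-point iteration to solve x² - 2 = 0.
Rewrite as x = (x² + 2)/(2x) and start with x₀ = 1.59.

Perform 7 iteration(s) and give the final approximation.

Equation: x² - 2 = 0
Fixed-point form: x = (x² + 2)/(2x)
x₀ = 1.59

x_1 = g(1.590000) = 1.423931
x_2 = g(1.423931) = 1.414247
x_3 = g(1.414247) = 1.414214
x_4 = g(1.414214) = 1.414214
x_5 = g(1.414214) = 1.414214
x_6 = g(1.414214) = 1.414214
x_7 = g(1.414214) = 1.414214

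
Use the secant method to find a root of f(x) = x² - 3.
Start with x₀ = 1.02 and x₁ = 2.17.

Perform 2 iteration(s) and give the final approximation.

f(x) = x² - 3
x₀ = 1.02, x₁ = 2.17

Secant formula: x_{n+1} = x_n - f(x_n)(x_n - x_{n-1})/(f(x_n) - f(x_{n-1}))

Iteration 1:
  f(1.020000) = -1.959600
  f(2.170000) = 1.708900
  x_2 = 2.170000 - 1.708900×(2.170000 - 1.020000)/(1.708900 - (-1.959600))
       = 1.634295
Iteration 2:
  f(2.170000) = 1.708900
  f(1.634295) = -0.329081
  x_3 = 1.634295 - (-0.329081)×(1.634295 - 2.170000)/(-0.329081 - 1.708900)
       = 1.720797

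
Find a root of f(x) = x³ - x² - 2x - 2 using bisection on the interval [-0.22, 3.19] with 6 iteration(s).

f(x) = x³ - x² - 2x - 2
Initial interval: [-0.22, 3.19]

Iteration 1:
  c_1 = (-0.220000 + 3.190000)/2 = 1.485000
  f(c_1) = f(1.485000) = -3.900466
  f(a) × f(c) ≥ 0, new interval: [1.485000, 3.190000]
Iteration 2:
  c_2 = (1.485000 + 3.190000)/2 = 2.337500
  f(c_2) = f(2.337500) = 0.632975
  f(a) × f(c) < 0, new interval: [1.485000, 2.337500]
Iteration 3:
  c_3 = (1.485000 + 2.337500)/2 = 1.911250
  f(c_3) = f(1.911250) = -2.493816
  f(a) × f(c) ≥ 0, new interval: [1.911250, 2.337500]
Iteration 4:
  c_4 = (1.911250 + 2.337500)/2 = 2.124375
  f(c_4) = f(2.124375) = -1.174480
  f(a) × f(c) ≥ 0, new interval: [2.124375, 2.337500]
Iteration 5:
  c_5 = (2.124375 + 2.337500)/2 = 2.230937
  f(c_5) = f(2.230937) = -0.335398
  f(a) × f(c) ≥ 0, new interval: [2.230937, 2.337500]
Iteration 6:
  c_6 = (2.230937 + 2.337500)/2 = 2.284219
  f(c_6) = f(2.284219) = 0.132173
  f(a) × f(c) < 0, new interval: [2.230937, 2.284219]

After 6 iteration(s), the approximation is c_6 = 2.284219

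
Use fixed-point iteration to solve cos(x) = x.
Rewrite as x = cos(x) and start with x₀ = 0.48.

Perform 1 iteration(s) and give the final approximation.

Equation: cos(x) = x
Fixed-point form: x = cos(x)
x₀ = 0.48

x_1 = g(0.480000) = 0.886995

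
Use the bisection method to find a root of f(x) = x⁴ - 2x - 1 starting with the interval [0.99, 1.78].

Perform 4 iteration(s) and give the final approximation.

f(x) = x⁴ - 2x - 1
Initial interval: [0.99, 1.78]

Iteration 1:
  c_1 = (0.990000 + 1.780000)/2 = 1.385000
  f(c_1) = f(1.385000) = -0.090413
  f(a) × f(c) ≥ 0, new interval: [1.385000, 1.780000]
Iteration 2:
  c_2 = (1.385000 + 1.780000)/2 = 1.582500
  f(c_2) = f(1.582500) = 2.106550
  f(a) × f(c) < 0, new interval: [1.385000, 1.582500]
Iteration 3:
  c_3 = (1.385000 + 1.582500)/2 = 1.483750
  f(c_3) = f(1.483750) = 0.879164
  f(a) × f(c) < 0, new interval: [1.385000, 1.483750]
Iteration 4:
  c_4 = (1.385000 + 1.483750)/2 = 1.434375
  f(c_4) = f(1.434375) = 0.364275
  f(a) × f(c) < 0, new interval: [1.385000, 1.434375]

After 4 iteration(s), the approximation is c_4 = 1.434375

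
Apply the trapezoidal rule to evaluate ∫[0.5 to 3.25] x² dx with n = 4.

f(x) = x²
a = 0.5, b = 3.25, n = 4
h = (b - a)/n = 0.687500

Trapezoidal rule: (h/2)[f(x₀) + 2f(x₁) + 2f(x₂) + ... + f(xₙ)]

x_0 = 0.5000, f(x_0) = 0.250000, coefficient = 1
x_1 = 1.1875, f(x_1) = 1.410156, coefficient = 2
x_2 = 1.8750, f(x_2) = 3.515625, coefficient = 2
x_3 = 2.5625, f(x_3) = 6.566406, coefficient = 2
x_4 = 3.2500, f(x_4) = 10.562500, coefficient = 1

I ≈ (0.687500/2) × 33.796875 = 11.617676
Exact value: 11.401042
Error: 0.216634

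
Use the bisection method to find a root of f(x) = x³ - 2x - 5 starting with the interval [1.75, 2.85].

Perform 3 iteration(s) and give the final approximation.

f(x) = x³ - 2x - 5
Initial interval: [1.75, 2.85]

Iteration 1:
  c_1 = (1.750000 + 2.850000)/2 = 2.300000
  f(c_1) = f(2.300000) = 2.567000
  f(a) × f(c) < 0, new interval: [1.750000, 2.300000]
Iteration 2:
  c_2 = (1.750000 + 2.300000)/2 = 2.025000
  f(c_2) = f(2.025000) = -0.746234
  f(a) × f(c) ≥ 0, new interval: [2.025000, 2.300000]
Iteration 3:
  c_3 = (2.025000 + 2.300000)/2 = 2.162500
  f(c_3) = f(2.162500) = 0.787729
  f(a) × f(c) < 0, new interval: [2.025000, 2.162500]

After 3 iteration(s), the approximation is c_3 = 2.162500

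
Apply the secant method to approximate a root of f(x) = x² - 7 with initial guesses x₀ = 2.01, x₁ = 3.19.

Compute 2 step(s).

f(x) = x² - 7
x₀ = 2.01, x₁ = 3.19

Secant formula: x_{n+1} = x_n - f(x_n)(x_n - x_{n-1})/(f(x_n) - f(x_{n-1}))

Iteration 1:
  f(2.010000) = -2.959900
  f(3.190000) = 3.176100
  x_2 = 3.190000 - 3.176100×(3.190000 - 2.010000)/(3.176100 - (-2.959900))
       = 2.579212
Iteration 2:
  f(3.190000) = 3.176100
  f(2.579212) = -0.347668
  x_3 = 2.579212 - (-0.347668)×(2.579212 - 3.190000)/(-0.347668 - 3.176100)
       = 2.639474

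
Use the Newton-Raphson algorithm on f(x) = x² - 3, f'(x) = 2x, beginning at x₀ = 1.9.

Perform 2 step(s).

f(x) = x² - 3
f'(x) = 2x
x₀ = 1.9

Newton-Raphson formula: x_{n+1} = x_n - f(x_n)/f'(x_n)

Iteration 1:
  f(1.900000) = 0.610000
  f'(1.900000) = 3.800000
  x_1 = 1.900000 - 0.610000/3.800000 = 1.739474
Iteration 2:
  f(1.739474) = 0.025769
  f'(1.739474) = 3.478947
  x_2 = 1.739474 - 0.025769/3.478947 = 1.732067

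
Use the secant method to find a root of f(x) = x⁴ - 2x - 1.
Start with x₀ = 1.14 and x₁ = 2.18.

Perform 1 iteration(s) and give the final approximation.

f(x) = x⁴ - 2x - 1
x₀ = 1.14, x₁ = 2.18

Secant formula: x_{n+1} = x_n - f(x_n)(x_n - x_{n-1})/(f(x_n) - f(x_{n-1}))

Iteration 1:
  f(1.140000) = -1.591040
  f(2.180000) = 17.225306
  x_2 = 2.180000 - 17.225306×(2.180000 - 1.140000)/(17.225306 - (-1.591040))
       = 1.227939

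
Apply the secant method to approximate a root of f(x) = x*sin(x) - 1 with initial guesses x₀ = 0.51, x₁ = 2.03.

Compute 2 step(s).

f(x) = x*sin(x) - 1
x₀ = 0.51, x₁ = 2.03

Secant formula: x_{n+1} = x_n - f(x_n)(x_n - x_{n-1})/(f(x_n) - f(x_{n-1}))

Iteration 1:
  f(0.510000) = -0.751030
  f(2.030000) = 0.819704
  x_2 = 2.030000 - 0.819704×(2.030000 - 0.510000)/(0.819704 - (-0.751030))
       = 1.236772
Iteration 2:
  f(2.030000) = 0.819704
  f(1.236772) = 0.168416
  x_3 = 1.236772 - 0.168416×(1.236772 - 2.030000)/(0.168416 - 0.819704)
       = 1.031651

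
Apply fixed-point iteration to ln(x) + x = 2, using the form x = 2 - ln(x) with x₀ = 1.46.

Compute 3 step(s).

Equation: ln(x) + x = 2
Fixed-point form: x = 2 - ln(x)
x₀ = 1.46

x_1 = g(1.460000) = 1.621564
x_2 = g(1.621564) = 1.516609
x_3 = g(1.516609) = 1.583523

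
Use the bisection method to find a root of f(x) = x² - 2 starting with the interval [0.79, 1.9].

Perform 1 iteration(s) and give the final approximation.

f(x) = x² - 2
Initial interval: [0.79, 1.9]

Iteration 1:
  c_1 = (0.790000 + 1.900000)/2 = 1.345000
  f(c_1) = f(1.345000) = -0.190975
  f(a) × f(c) ≥ 0, new interval: [1.345000, 1.900000]

After 1 iteration(s), the approximation is c_1 = 1.345000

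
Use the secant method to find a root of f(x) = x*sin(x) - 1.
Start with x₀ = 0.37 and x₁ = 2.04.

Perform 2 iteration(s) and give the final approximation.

f(x) = x*sin(x) - 1
x₀ = 0.37, x₁ = 2.04

Secant formula: x_{n+1} = x_n - f(x_n)(x_n - x_{n-1})/(f(x_n) - f(x_{n-1}))

Iteration 1:
  f(0.370000) = -0.866202
  f(2.040000) = 0.819534
  x_2 = 2.040000 - 0.819534×(2.040000 - 0.370000)/(0.819534 - (-0.866202))
       = 1.228116
Iteration 2:
  f(2.040000) = 0.819534
  f(1.228116) = 0.156710
  x_3 = 1.228116 - 0.156710×(1.228116 - 2.040000)/(0.156710 - 0.819534)
       = 1.036164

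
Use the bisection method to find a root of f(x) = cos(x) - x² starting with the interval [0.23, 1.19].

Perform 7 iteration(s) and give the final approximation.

f(x) = cos(x) - x²
Initial interval: [0.23, 1.19]

Iteration 1:
  c_1 = (0.230000 + 1.190000)/2 = 0.710000
  f(c_1) = f(0.710000) = 0.254262
  f(a) × f(c) ≥ 0, new interval: [0.710000, 1.190000]
Iteration 2:
  c_2 = (0.710000 + 1.190000)/2 = 0.950000
  f(c_2) = f(0.950000) = -0.320817
  f(a) × f(c) < 0, new interval: [0.710000, 0.950000]
Iteration 3:
  c_3 = (0.710000 + 0.950000)/2 = 0.830000
  f(c_3) = f(0.830000) = -0.014024
  f(a) × f(c) < 0, new interval: [0.710000, 0.830000]
Iteration 4:
  c_4 = (0.710000 + 0.830000)/2 = 0.770000
  f(c_4) = f(0.770000) = 0.125011
  f(a) × f(c) ≥ 0, new interval: [0.770000, 0.830000]
Iteration 5:
  c_5 = (0.770000 + 0.830000)/2 = 0.800000
  f(c_5) = f(0.800000) = 0.056707
  f(a) × f(c) ≥ 0, new interval: [0.800000, 0.830000]
Iteration 6:
  c_6 = (0.800000 + 0.830000)/2 = 0.815000
  f(c_6) = f(0.815000) = 0.021643
  f(a) × f(c) ≥ 0, new interval: [0.815000, 0.830000]
Iteration 7:
  c_7 = (0.815000 + 0.830000)/2 = 0.822500
  f(c_7) = f(0.822500) = 0.003885
  f(a) × f(c) ≥ 0, new interval: [0.822500, 0.830000]

After 7 iteration(s), the approximation is c_7 = 0.822500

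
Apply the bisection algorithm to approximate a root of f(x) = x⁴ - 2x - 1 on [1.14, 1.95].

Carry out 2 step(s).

f(x) = x⁴ - 2x - 1
Initial interval: [1.14, 1.95]

Iteration 1:
  c_1 = (1.140000 + 1.950000)/2 = 1.545000
  f(c_1) = f(1.545000) = 1.607888
  f(a) × f(c) < 0, new interval: [1.140000, 1.545000]
Iteration 2:
  c_2 = (1.140000 + 1.545000)/2 = 1.342500
  f(c_2) = f(1.342500) = -0.436692
  f(a) × f(c) ≥ 0, new interval: [1.342500, 1.545000]

After 2 iteration(s), the approximation is c_2 = 1.342500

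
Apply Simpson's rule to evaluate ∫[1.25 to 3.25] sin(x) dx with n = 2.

f(x) = sin(x)
a = 1.25, b = 3.25, n = 2
h = (b - a)/n = 1.000000

Simpson's rule: (h/3)[f(x₀) + 4f(x₁) + 2f(x₂) + ... + f(xₙ)]

x_0 = 1.2500, f(x_0) = 0.948985, coefficient = 1
x_1 = 2.2500, f(x_1) = 0.778073, coefficient = 4
x_2 = 3.2500, f(x_2) = -0.108195, coefficient = 1

I ≈ (1.000000/3) × 3.953082 = 1.317694
Exact value: 1.309452
Error: 0.008242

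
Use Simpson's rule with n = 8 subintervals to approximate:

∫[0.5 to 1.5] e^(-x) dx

f(x) = e^(-x)
a = 0.5, b = 1.5, n = 8
h = (b - a)/n = 0.125000

Simpson's rule: (h/3)[f(x₀) + 4f(x₁) + 2f(x₂) + ... + f(xₙ)]

x_0 = 0.5000, f(x_0) = 0.606531, coefficient = 1
x_1 = 0.6250, f(x_1) = 0.535261, coefficient = 4
x_2 = 0.7500, f(x_2) = 0.472367, coefficient = 2
x_3 = 0.8750, f(x_3) = 0.416862, coefficient = 4
x_4 = 1.0000, f(x_4) = 0.367879, coefficient = 2
x_5 = 1.1250, f(x_5) = 0.324652, coefficient = 4
x_6 = 1.2500, f(x_6) = 0.286505, coefficient = 2
x_7 = 1.3750, f(x_7) = 0.252840, coefficient = 4
x_8 = 1.5000, f(x_8) = 0.223130, coefficient = 1

I ≈ (0.125000/3) × 9.201624 = 0.383401
Exact value: 0.383400
Error: 0.000001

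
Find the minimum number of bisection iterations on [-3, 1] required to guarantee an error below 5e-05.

We need (b-a)/2^n ≤ 5e-05
(1 - (-3))/2^n ≤ 5e-05
4/2^n ≤ 5e-05
2^n ≥ 80000
n ≥ log₂(80000) = 16.29
n ≥ 17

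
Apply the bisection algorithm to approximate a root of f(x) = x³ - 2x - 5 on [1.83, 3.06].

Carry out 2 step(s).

f(x) = x³ - 2x - 5
Initial interval: [1.83, 3.06]

Iteration 1:
  c_1 = (1.830000 + 3.060000)/2 = 2.445000
  f(c_1) = f(2.445000) = 4.726271
  f(a) × f(c) < 0, new interval: [1.830000, 2.445000]
Iteration 2:
  c_2 = (1.830000 + 2.445000)/2 = 2.137500
  f(c_2) = f(2.137500) = 0.491037
  f(a) × f(c) < 0, new interval: [1.830000, 2.137500]

After 2 iteration(s), the approximation is c_2 = 2.137500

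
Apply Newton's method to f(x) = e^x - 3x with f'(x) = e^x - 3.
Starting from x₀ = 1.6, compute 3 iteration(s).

f(x) = e^x - 3x
f'(x) = e^x - 3
x₀ = 1.6

Newton-Raphson formula: x_{n+1} = x_n - f(x_n)/f'(x_n)

Iteration 1:
  f(1.600000) = 0.153032
  f'(1.600000) = 1.953032
  x_1 = 1.600000 - 0.153032/1.953032 = 1.521644
Iteration 2:
  f(1.521644) = 0.014816
  f'(1.521644) = 1.579747
  x_2 = 1.521644 - 0.014816/1.579747 = 1.512265
Iteration 3:
  f(1.512265) = 0.000201
  f'(1.512265) = 1.536996
  x_3 = 1.512265 - 0.000201/1.536996 = 1.512135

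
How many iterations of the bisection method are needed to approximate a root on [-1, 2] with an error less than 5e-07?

We need (b-a)/2^n ≤ 5e-07
(2 - (-1))/2^n ≤ 5e-07
3/2^n ≤ 5e-07
2^n ≥ 6000000
n ≥ log₂(6000000) = 22.52
n ≥ 23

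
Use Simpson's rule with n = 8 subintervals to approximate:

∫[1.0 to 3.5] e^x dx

f(x) = e^x
a = 1.0, b = 3.5, n = 8
h = (b - a)/n = 0.312500

Simpson's rule: (h/3)[f(x₀) + 4f(x₁) + 2f(x₂) + ... + f(xₙ)]

x_0 = 1.0000, f(x_0) = 2.718282, coefficient = 1
x_1 = 1.3125, f(x_1) = 3.715451, coefficient = 4
x_2 = 1.6250, f(x_2) = 5.078419, coefficient = 2
x_3 = 1.9375, f(x_3) = 6.941376, coefficient = 4
x_4 = 2.2500, f(x_4) = 9.487736, coefficient = 2
x_5 = 2.5625, f(x_5) = 12.968197, coefficient = 4
x_6 = 2.8750, f(x_6) = 17.725424, coefficient = 2
x_7 = 3.1875, f(x_7) = 24.227782, coefficient = 4
x_8 = 3.5000, f(x_8) = 33.115452, coefficient = 1

I ≈ (0.312500/3) × 291.828116 = 30.398762
Exact value: 30.397170
Error: 0.001592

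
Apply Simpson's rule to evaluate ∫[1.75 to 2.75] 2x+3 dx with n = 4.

f(x) = 2x+3
a = 1.75, b = 2.75, n = 4
h = (b - a)/n = 0.250000

Simpson's rule: (h/3)[f(x₀) + 4f(x₁) + 2f(x₂) + ... + f(xₙ)]

x_0 = 1.7500, f(x_0) = 6.500000, coefficient = 1
x_1 = 2.0000, f(x_1) = 7.000000, coefficient = 4
x_2 = 2.2500, f(x_2) = 7.500000, coefficient = 2
x_3 = 2.5000, f(x_3) = 8.000000, coefficient = 4
x_4 = 2.7500, f(x_4) = 8.500000, coefficient = 1

I ≈ (0.250000/3) × 90.000000 = 7.500000
Exact value: 7.500000
Error: 0.000000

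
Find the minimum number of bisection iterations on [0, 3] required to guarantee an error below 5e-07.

We need (b-a)/2^n ≤ 5e-07
(3 - 0)/2^n ≤ 5e-07
3/2^n ≤ 5e-07
2^n ≥ 6000000
n ≥ log₂(6000000) = 22.52
n ≥ 23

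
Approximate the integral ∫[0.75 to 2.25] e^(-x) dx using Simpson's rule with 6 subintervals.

f(x) = e^(-x)
a = 0.75, b = 2.25, n = 6
h = (b - a)/n = 0.250000

Simpson's rule: (h/3)[f(x₀) + 4f(x₁) + 2f(x₂) + ... + f(xₙ)]

x_0 = 0.7500, f(x_0) = 0.472367, coefficient = 1
x_1 = 1.0000, f(x_1) = 0.367879, coefficient = 4
x_2 = 1.2500, f(x_2) = 0.286505, coefficient = 2
x_3 = 1.5000, f(x_3) = 0.223130, coefficient = 4
x_4 = 1.7500, f(x_4) = 0.173774, coefficient = 2
x_5 = 2.0000, f(x_5) = 0.135335, coefficient = 4
x_6 = 2.2500, f(x_6) = 0.105399, coefficient = 1

I ≈ (0.250000/3) × 4.403703 = 0.366975
Exact value: 0.366967
Error: 0.000008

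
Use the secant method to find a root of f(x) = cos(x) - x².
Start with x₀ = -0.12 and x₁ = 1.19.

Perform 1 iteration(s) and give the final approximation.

f(x) = cos(x) - x²
x₀ = -0.12, x₁ = 1.19

Secant formula: x_{n+1} = x_n - f(x_n)(x_n - x_{n-1})/(f(x_n) - f(x_{n-1}))

Iteration 1:
  f(-0.120000) = 0.978409
  f(1.190000) = -1.044440
  x_2 = 1.190000 - (-1.044440)×(1.190000 - (-0.120000))/(-1.044440 - 0.978409)
       = 0.513619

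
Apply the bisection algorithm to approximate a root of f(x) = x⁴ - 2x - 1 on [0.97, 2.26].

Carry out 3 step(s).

f(x) = x⁴ - 2x - 1
Initial interval: [0.97, 2.26]

Iteration 1:
  c_1 = (0.970000 + 2.260000)/2 = 1.615000
  f(c_1) = f(1.615000) = 2.572838
  f(a) × f(c) < 0, new interval: [0.970000, 1.615000]
Iteration 2:
  c_2 = (0.970000 + 1.615000)/2 = 1.292500
  f(c_2) = f(1.292500) = -0.794242
  f(a) × f(c) ≥ 0, new interval: [1.292500, 1.615000]
Iteration 3:
  c_3 = (1.292500 + 1.615000)/2 = 1.453750
  f(c_3) = f(1.453750) = 0.558913
  f(a) × f(c) < 0, new interval: [1.292500, 1.453750]

After 3 iteration(s), the approximation is c_3 = 1.453750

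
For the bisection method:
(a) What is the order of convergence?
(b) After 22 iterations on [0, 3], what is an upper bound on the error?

(a) Bisection has linear (order 1) convergence; the error is halved each step.

(b) Error bound = (b-a)/2^n = (3 - 0)/2^{22}
    = 3/2^{22}

(a) 1 (linear); (b) error ≤ 7.15e-07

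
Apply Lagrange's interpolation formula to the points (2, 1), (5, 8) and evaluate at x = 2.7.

Lagrange interpolation formula:
P(x) = Σ yᵢ × Lᵢ(x)
where Lᵢ(x) = Π_{j≠i} (x - xⱼ)/(xᵢ - xⱼ)

L_0(2.7) = (2.7 - 5)/(2 - 5) = 0.766667
L_1(2.7) = (2.7 - 2)/(5 - 2) = 0.233333

P(2.7) = 1×L_0(2.7) + 8×L_1(2.7)
P(2.7) = 2.633333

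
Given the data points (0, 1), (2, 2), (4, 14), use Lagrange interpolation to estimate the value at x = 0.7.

Lagrange interpolation formula:
P(x) = Σ yᵢ × Lᵢ(x)
where Lᵢ(x) = Π_{j≠i} (x - xⱼ)/(xᵢ - xⱼ)

L_0(0.7) = (0.7 - 2)/(0 - 2) × (0.7 - 4)/(0 - 4) = 0.536250
L_1(0.7) = (0.7 - 0)/(2 - 0) × (0.7 - 4)/(2 - 4) = 0.577500
L_2(0.7) = (0.7 - 0)/(4 - 0) × (0.7 - 2)/(4 - 2) = -0.113750

P(0.7) = 1×L_0(0.7) + 2×L_1(0.7) + 14×L_2(0.7)
P(0.7) = 0.098750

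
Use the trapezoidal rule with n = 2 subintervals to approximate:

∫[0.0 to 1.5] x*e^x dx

f(x) = x*e^x
a = 0.0, b = 1.5, n = 2
h = (b - a)/n = 0.750000

Trapezoidal rule: (h/2)[f(x₀) + 2f(x₁) + 2f(x₂) + ... + f(xₙ)]

x_0 = 0.0000, f(x_0) = 0.000000, coefficient = 1
x_1 = 0.7500, f(x_1) = 1.587750, coefficient = 2
x_2 = 1.5000, f(x_2) = 6.722534, coefficient = 1

I ≈ (0.750000/2) × 9.898034 = 3.711763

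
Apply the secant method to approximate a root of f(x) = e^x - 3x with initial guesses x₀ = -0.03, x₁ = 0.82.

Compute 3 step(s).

f(x) = e^x - 3x
x₀ = -0.03, x₁ = 0.82

Secant formula: x_{n+1} = x_n - f(x_n)(x_n - x_{n-1})/(f(x_n) - f(x_{n-1}))

Iteration 1:
  f(-0.030000) = 1.060446
  f(0.820000) = -0.189500
  x_2 = 0.820000 - (-0.189500)×(0.820000 - (-0.030000))/(-0.189500 - 1.060446)
       = 0.691134
Iteration 2:
  f(0.820000) = -0.189500
  f(0.691134) = -0.077425
  x_3 = 0.691134 - (-0.077425)×(0.691134 - 0.820000)/(-0.077425 - (-0.189500))
       = 0.602111
Iteration 3:
  f(0.691134) = -0.077425
  f(0.602111) = 0.019637
  x_4 = 0.602111 - 0.019637×(0.602111 - 0.691134)/(0.019637 - (-0.077425))
       = 0.620121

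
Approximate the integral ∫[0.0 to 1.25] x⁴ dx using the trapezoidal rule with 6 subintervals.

f(x) = x⁴
a = 0.0, b = 1.25, n = 6
h = (b - a)/n = 0.208333

Trapezoidal rule: (h/2)[f(x₀) + 2f(x₁) + 2f(x₂) + ... + f(xₙ)]

x_0 = 0.0000, f(x_0) = 0.000000, coefficient = 1
x_1 = 0.2083, f(x_1) = 0.001884, coefficient = 2
x_2 = 0.4167, f(x_2) = 0.030141, coefficient = 2
x_3 = 0.6250, f(x_3) = 0.152588, coefficient = 2
x_4 = 0.8333, f(x_4) = 0.482253, coefficient = 2
x_5 = 1.0417, f(x_5) = 1.177376, coefficient = 2
x_6 = 1.2500, f(x_6) = 2.441406, coefficient = 1

I ≈ (0.208333/2) × 6.129889 = 0.638530
Exact value: 0.610352
Error: 0.028179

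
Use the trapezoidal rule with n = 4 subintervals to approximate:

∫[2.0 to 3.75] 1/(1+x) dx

f(x) = 1/(1+x)
a = 2.0, b = 3.75, n = 4
h = (b - a)/n = 0.437500

Trapezoidal rule: (h/2)[f(x₀) + 2f(x₁) + 2f(x₂) + ... + f(xₙ)]

x_0 = 2.0000, f(x_0) = 0.333333, coefficient = 1
x_1 = 2.4375, f(x_1) = 0.290909, coefficient = 2
x_2 = 2.8750, f(x_2) = 0.258065, coefficient = 2
x_3 = 3.3125, f(x_3) = 0.231884, coefficient = 2
x_4 = 3.7500, f(x_4) = 0.210526, coefficient = 1

I ≈ (0.437500/2) × 2.105575 = 0.460595
Exact value: 0.459532
Error: 0.001062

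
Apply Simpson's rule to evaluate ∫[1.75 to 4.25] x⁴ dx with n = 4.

f(x) = x⁴
a = 1.75, b = 4.25, n = 4
h = (b - a)/n = 0.625000

Simpson's rule: (h/3)[f(x₀) + 4f(x₁) + 2f(x₂) + ... + f(xₙ)]

x_0 = 1.7500, f(x_0) = 9.378906, coefficient = 1
x_1 = 2.3750, f(x_1) = 31.816650, coefficient = 4
x_2 = 3.0000, f(x_2) = 81.000000, coefficient = 2
x_3 = 3.6250, f(x_3) = 172.676025, coefficient = 4
x_4 = 4.2500, f(x_4) = 326.253906, coefficient = 1

I ≈ (0.625000/3) × 1315.603516 = 274.084066
Exact value: 274.033203
Error: 0.050863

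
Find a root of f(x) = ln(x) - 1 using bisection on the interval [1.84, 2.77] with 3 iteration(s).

f(x) = ln(x) - 1
Initial interval: [1.84, 2.77]

Iteration 1:
  c_1 = (1.840000 + 2.770000)/2 = 2.305000
  f(c_1) = f(2.305000) = -0.164919
  f(a) × f(c) ≥ 0, new interval: [2.305000, 2.770000]
Iteration 2:
  c_2 = (2.305000 + 2.770000)/2 = 2.537500
  f(c_2) = f(2.537500) = -0.068821
  f(a) × f(c) ≥ 0, new interval: [2.537500, 2.770000]
Iteration 3:
  c_3 = (2.537500 + 2.770000)/2 = 2.653750
  f(c_3) = f(2.653750) = -0.024026
  f(a) × f(c) ≥ 0, new interval: [2.653750, 2.770000]

After 3 iteration(s), the approximation is c_3 = 2.653750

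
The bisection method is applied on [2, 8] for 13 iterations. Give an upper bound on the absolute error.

Bisection error bound: |error| ≤ (b-a)/2^n
|error| ≤ (8 - 2)/2^13 = 6/2^13
|error| ≤ 0.0007324219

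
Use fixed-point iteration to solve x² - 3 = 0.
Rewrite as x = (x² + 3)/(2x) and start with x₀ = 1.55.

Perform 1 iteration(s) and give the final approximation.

Equation: x² - 3 = 0
Fixed-point form: x = (x² + 3)/(2x)
x₀ = 1.55

x_1 = g(1.550000) = 1.742742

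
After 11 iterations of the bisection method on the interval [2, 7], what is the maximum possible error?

Bisection error bound: |error| ≤ (b-a)/2^n
|error| ≤ (7 - 2)/2^11 = 5/2^11
|error| ≤ 0.0024414062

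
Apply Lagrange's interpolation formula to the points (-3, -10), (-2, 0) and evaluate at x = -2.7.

Lagrange interpolation formula:
P(x) = Σ yᵢ × Lᵢ(x)
where Lᵢ(x) = Π_{j≠i} (x - xⱼ)/(xᵢ - xⱼ)

L_0(-2.7) = (-2.7 - (-2))/(-3 - (-2)) = 0.700000
L_1(-2.7) = (-2.7 - (-3))/(-2 - (-3)) = 0.300000

P(-2.7) = (-10)×L_0(-2.7) + 0×L_1(-2.7)
P(-2.7) = -7.000000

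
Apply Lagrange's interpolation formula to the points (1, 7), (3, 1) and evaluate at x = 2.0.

Lagrange interpolation formula:
P(x) = Σ yᵢ × Lᵢ(x)
where Lᵢ(x) = Π_{j≠i} (x - xⱼ)/(xᵢ - xⱼ)

L_0(2.0) = (2.0 - 3)/(1 - 3) = 0.500000
L_1(2.0) = (2.0 - 1)/(3 - 1) = 0.500000

P(2.0) = 7×L_0(2.0) + 1×L_1(2.0)
P(2.0) = 4.000000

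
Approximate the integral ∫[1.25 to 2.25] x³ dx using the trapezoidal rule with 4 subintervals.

f(x) = x³
a = 1.25, b = 2.25, n = 4
h = (b - a)/n = 0.250000

Trapezoidal rule: (h/2)[f(x₀) + 2f(x₁) + 2f(x₂) + ... + f(xₙ)]

x_0 = 1.2500, f(x_0) = 1.953125, coefficient = 1
x_1 = 1.5000, f(x_1) = 3.375000, coefficient = 2
x_2 = 1.7500, f(x_2) = 5.359375, coefficient = 2
x_3 = 2.0000, f(x_3) = 8.000000, coefficient = 2
x_4 = 2.2500, f(x_4) = 11.390625, coefficient = 1

I ≈ (0.250000/2) × 46.812500 = 5.851562
Exact value: 5.796875
Error: 0.054688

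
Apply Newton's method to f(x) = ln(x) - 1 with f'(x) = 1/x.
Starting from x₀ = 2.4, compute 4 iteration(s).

f(x) = ln(x) - 1
f'(x) = 1/x
x₀ = 2.4

Newton-Raphson formula: x_{n+1} = x_n - f(x_n)/f'(x_n)

Iteration 1:
  f(2.400000) = -0.124531
  f'(2.400000) = 0.416667
  x_1 = 2.400000 - (-0.124531)/0.416667 = 2.698875
Iteration 2:
  f(2.698875) = -0.007165
  f'(2.698875) = 0.370525
  x_2 = 2.698875 - (-0.007165)/0.370525 = 2.718212
Iteration 3:
  f(2.718212) = -0.000026
  f'(2.718212) = 0.367889
  x_3 = 2.718212 - (-0.000026)/0.367889 = 2.718282
Iteration 4:
  f(2.718282) = 0.000000
  f'(2.718282) = 0.367879
  x_4 = 2.718282 - 0.000000/0.367879 = 2.718282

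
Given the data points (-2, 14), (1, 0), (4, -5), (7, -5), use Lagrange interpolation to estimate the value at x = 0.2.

Lagrange interpolation formula:
P(x) = Σ yᵢ × Lᵢ(x)
where Lᵢ(x) = Π_{j≠i} (x - xⱼ)/(xᵢ - xⱼ)

L_0(0.2) = (0.2 - 1)/(-2 - 1) × (0.2 - 4)/(-2 - 4) × (0.2 - 7)/(-2 - 7) = 0.127605
L_1(0.2) = (0.2 - (-2))/(1 - (-2)) × (0.2 - 4)/(1 - 4) × (0.2 - 7)/(1 - 7) = 1.052741
L_2(0.2) = (0.2 - (-2))/(4 - (-2)) × (0.2 - 1)/(4 - 1) × (0.2 - 7)/(4 - 7) = -0.221630
L_3(0.2) = (0.2 - (-2))/(7 - (-2)) × (0.2 - 1)/(7 - 1) × (0.2 - 4)/(7 - 4) = 0.041284

P(0.2) = 14×L_0(0.2) + 0×L_1(0.2) + (-5)×L_2(0.2) + (-5)×L_3(0.2)
P(0.2) = 2.688198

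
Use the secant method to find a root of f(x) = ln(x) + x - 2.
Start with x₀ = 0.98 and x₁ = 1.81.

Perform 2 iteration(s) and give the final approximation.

f(x) = ln(x) + x - 2
x₀ = 0.98, x₁ = 1.81

Secant formula: x_{n+1} = x_n - f(x_n)(x_n - x_{n-1})/(f(x_n) - f(x_{n-1}))

Iteration 1:
  f(0.980000) = -1.040203
  f(1.810000) = 0.403327
  x_2 = 1.810000 - 0.403327×(1.810000 - 0.980000)/(0.403327 - (-1.040203))
       = 1.578095
Iteration 2:
  f(1.810000) = 0.403327
  f(1.578095) = 0.034314
  x_3 = 1.578095 - 0.034314×(1.578095 - 1.810000)/(0.034314 - 0.403327)
       = 1.556531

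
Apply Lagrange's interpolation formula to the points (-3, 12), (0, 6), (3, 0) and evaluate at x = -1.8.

Lagrange interpolation formula:
P(x) = Σ yᵢ × Lᵢ(x)
where Lᵢ(x) = Π_{j≠i} (x - xⱼ)/(xᵢ - xⱼ)

L_0(-1.8) = (-1.8 - 0)/(-3 - 0) × (-1.8 - 3)/(-3 - 3) = 0.480000
L_1(-1.8) = (-1.8 - (-3))/(0 - (-3)) × (-1.8 - 3)/(0 - 3) = 0.640000
L_2(-1.8) = (-1.8 - (-3))/(3 - (-3)) × (-1.8 - 0)/(3 - 0) = -0.120000

P(-1.8) = 12×L_0(-1.8) + 6×L_1(-1.8) + 0×L_2(-1.8)
P(-1.8) = 9.600000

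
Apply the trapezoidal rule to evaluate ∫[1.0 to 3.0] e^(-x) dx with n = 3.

f(x) = e^(-x)
a = 1.0, b = 3.0, n = 3
h = (b - a)/n = 0.666667

Trapezoidal rule: (h/2)[f(x₀) + 2f(x₁) + 2f(x₂) + ... + f(xₙ)]

x_0 = 1.0000, f(x_0) = 0.367879, coefficient = 1
x_1 = 1.6667, f(x_1) = 0.188876, coefficient = 2
x_2 = 2.3333, f(x_2) = 0.096972, coefficient = 2
x_3 = 3.0000, f(x_3) = 0.049787, coefficient = 1

I ≈ (0.666667/2) × 0.989362 = 0.329787
Exact value: 0.318092
Error: 0.011695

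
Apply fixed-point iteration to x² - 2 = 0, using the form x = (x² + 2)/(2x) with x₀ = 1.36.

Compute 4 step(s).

Equation: x² - 2 = 0
Fixed-point form: x = (x² + 2)/(2x)
x₀ = 1.36

x_1 = g(1.360000) = 1.415294
x_2 = g(1.415294) = 1.414214
x_3 = g(1.414214) = 1.414214
x_4 = g(1.414214) = 1.414214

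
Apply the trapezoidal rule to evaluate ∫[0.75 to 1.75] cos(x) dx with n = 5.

f(x) = cos(x)
a = 0.75, b = 1.75, n = 5
h = (b - a)/n = 0.200000

Trapezoidal rule: (h/2)[f(x₀) + 2f(x₁) + 2f(x₂) + ... + f(xₙ)]

x_0 = 0.7500, f(x_0) = 0.731689, coefficient = 1
x_1 = 0.9500, f(x_1) = 0.581683, coefficient = 2
x_2 = 1.1500, f(x_2) = 0.408487, coefficient = 2
x_3 = 1.3500, f(x_3) = 0.219007, coefficient = 2
x_4 = 1.5500, f(x_4) = 0.020795, coefficient = 2
x_5 = 1.7500, f(x_5) = -0.178246, coefficient = 1

I ≈ (0.200000/2) × 3.013387 = 0.301339
Exact value: 0.302347
Error: 0.001008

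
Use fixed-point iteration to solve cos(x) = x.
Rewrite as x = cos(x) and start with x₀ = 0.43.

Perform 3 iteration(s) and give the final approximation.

Equation: cos(x) = x
Fixed-point form: x = cos(x)
x₀ = 0.43

x_1 = g(0.430000) = 0.908966
x_2 = g(0.908966) = 0.614562
x_3 = g(0.614562) = 0.817026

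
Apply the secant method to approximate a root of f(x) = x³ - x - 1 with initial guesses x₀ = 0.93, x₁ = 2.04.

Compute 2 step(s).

f(x) = x³ - x - 1
x₀ = 0.93, x₁ = 2.04

Secant formula: x_{n+1} = x_n - f(x_n)(x_n - x_{n-1})/(f(x_n) - f(x_{n-1}))

Iteration 1:
  f(0.930000) = -1.125643
  f(2.040000) = 5.449664
  x_2 = 2.040000 - 5.449664×(2.040000 - 0.930000)/(5.449664 - (-1.125643))
       = 1.120024
Iteration 2:
  f(2.040000) = 5.449664
  f(1.120024) = -0.715007
  x_3 = 1.120024 - (-0.715007)×(1.120024 - 2.040000)/(-0.715007 - 5.449664)
       = 1.226727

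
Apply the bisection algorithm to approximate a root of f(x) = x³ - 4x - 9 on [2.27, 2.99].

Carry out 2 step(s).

f(x) = x³ - 4x - 9
Initial interval: [2.27, 2.99]

Iteration 1:
  c_1 = (2.270000 + 2.990000)/2 = 2.630000
  f(c_1) = f(2.630000) = -1.328553
  f(a) × f(c) ≥ 0, new interval: [2.630000, 2.990000]
Iteration 2:
  c_2 = (2.630000 + 2.990000)/2 = 2.810000
  f(c_2) = f(2.810000) = 1.948041
  f(a) × f(c) < 0, new interval: [2.630000, 2.810000]

After 2 iteration(s), the approximation is c_2 = 2.810000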